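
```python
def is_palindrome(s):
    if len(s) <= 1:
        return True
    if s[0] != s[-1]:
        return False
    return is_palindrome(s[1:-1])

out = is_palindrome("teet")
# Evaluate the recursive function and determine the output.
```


is_palindrome("teet")
"teet": s[0]='t' == s[-1]='t' -> is_palindrome("ee")
"ee": s[0]='e' == s[-1]='e' -> is_palindrome("")
"": len <= 1 -> True
= True


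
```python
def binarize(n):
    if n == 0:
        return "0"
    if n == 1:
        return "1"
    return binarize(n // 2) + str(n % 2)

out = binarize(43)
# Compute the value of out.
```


binarize(43)
= binarize(21) + "1"
= binarize(10) + "1" + "1"
= binarize(5) + "0" + "1" + "1"
= binarize(2) + "1" + "0" + "1" + "1"
= binarize(1) + "0" + "1" + "0" + "1" + "1"
= "1" + "0" + "1" + "0" + "1" + "1"
= "101011"


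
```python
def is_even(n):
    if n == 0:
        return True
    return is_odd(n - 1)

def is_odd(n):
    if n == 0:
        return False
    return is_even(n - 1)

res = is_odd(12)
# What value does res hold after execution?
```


is_odd(12)
= is_even(11)
= is_odd(10)
= is_even(9)
= is_odd(8)
= is_even(7)
= is_odd(6)
= is_even(5)
= is_odd(4)
= is_even(3)
= is_odd(2)
= is_even(1)
= is_odd(0)
n == 0: return False
= False


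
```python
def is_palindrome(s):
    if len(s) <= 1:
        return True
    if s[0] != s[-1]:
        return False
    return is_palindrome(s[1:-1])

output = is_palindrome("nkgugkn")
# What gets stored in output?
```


is_palindrome("nkgugkn")
"nkgugkn": s[0]='n' == s[-1]='n' -> is_palindrome("kgugk")
"kgugk": s[0]='k' == s[-1]='k' -> is_palindrome("gug")
"gug": s[0]='g' == s[-1]='g' -> is_palindrome("u")
"u": len <= 1 -> True
= True


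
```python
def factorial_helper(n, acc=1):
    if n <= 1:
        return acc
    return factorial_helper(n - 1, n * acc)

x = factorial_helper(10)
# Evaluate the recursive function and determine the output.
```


factorial_helper(10, 1)
= factorial_helper(9, 10 * 1) = factorial_helper(9, 10)
= factorial_helper(8, 9 * 10) = factorial_helper(8, 90)
= factorial_helper(7, 8 * 90) = factorial_helper(7, 720)
= factorial_helper(6, 7 * 720) = factorial_helper(6, 5040)
= factorial_helper(5, 6 * 5040) = factorial_helper(5, 30240)
= factorial_helper(4, 5 * 30240) = factorial_helper(4, 151200)
= factorial_helper(3, 4 * 151200) = factorial_helper(3, 604800)
= factorial_helper(2, 3 * 604800) = factorial_helper(2, 1814400)
= factorial_helper(1, 2 * 1814400) = factorial_helper(1, 3628800)
n <= 1, return acc = 3628800


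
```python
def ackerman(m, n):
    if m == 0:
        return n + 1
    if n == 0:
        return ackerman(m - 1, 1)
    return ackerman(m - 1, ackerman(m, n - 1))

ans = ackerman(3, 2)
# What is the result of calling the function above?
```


ackerman(3, 2)
= ackerman(2, ackerman(3, 1))
First compute ackerman(3, 1) = 13
= ackerman(2, 13)
= 29


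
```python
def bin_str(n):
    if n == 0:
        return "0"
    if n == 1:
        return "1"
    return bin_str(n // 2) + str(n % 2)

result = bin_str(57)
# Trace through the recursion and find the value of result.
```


bin_str(57)
= bin_str(28) + "1"
= bin_str(14) + "0" + "1"
= bin_str(7) + "0" + "0" + "1"
= bin_str(3) + "1" + "0" + "0" + "1"
= bin_str(1) + "1" + "1" + "0" + "0" + "1"
= "1" + "1" + "1" + "0" + "0" + "1"
= "111001"


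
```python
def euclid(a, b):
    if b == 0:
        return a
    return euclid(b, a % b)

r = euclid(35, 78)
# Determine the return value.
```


euclid(35, 78)
= euclid(78, 35 % 78) = euclid(78, 35)
= euclid(35, 78 % 35) = euclid(35, 8)
= euclid(8, 35 % 8) = euclid(8, 3)
= euclid(3, 8 % 3) = euclid(3, 2)
= euclid(2, 3 % 2) = euclid(2, 1)
= euclid(1, 2 % 1) = euclid(1, 0)
b == 0, return a = 1


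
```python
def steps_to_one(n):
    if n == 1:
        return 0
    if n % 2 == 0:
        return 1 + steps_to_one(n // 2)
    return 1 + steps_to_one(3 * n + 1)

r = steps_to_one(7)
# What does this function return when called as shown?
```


steps_to_one(7)
7 is odd -> 3*7+1 = 22 -> steps_to_one(22)
22 is even -> steps_to_one(11)
11 is odd -> 3*11+1 = 34 -> steps_to_one(34)
34 is even -> steps_to_one(17)
17 is odd -> 3*17+1 = 52 -> steps_to_one(52)
52 is even -> steps_to_one(26)
26 is even -> steps_to_one(13)
13 is odd -> 3*13+1 = 40 -> steps_to_one(40)
40 is even -> steps_to_one(20)
20 is even -> steps_to_one(10)
10 is even -> steps_to_one(5)
5 is odd -> 3*5+1 = 16 -> steps_to_one(16)
16 is even -> steps_to_one(8)
8 is even -> steps_to_one(4)
4 is even -> steps_to_one(2)
2 is even -> steps_to_one(1)
Reached 1 after 16 steps
= 16


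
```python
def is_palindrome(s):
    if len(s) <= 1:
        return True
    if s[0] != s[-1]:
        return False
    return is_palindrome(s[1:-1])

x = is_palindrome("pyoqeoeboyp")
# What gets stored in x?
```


is_palindrome("pyoqeoeboyp")
"pyoqeoeboyp": s[0]='p' == s[-1]='p' -> is_palindrome("yoqeoeboy")
"yoqeoeboy": s[0]='y' == s[-1]='y' -> is_palindrome("oqeoebo")
"oqeoebo": s[0]='o' == s[-1]='o' -> is_palindrome("qeoeb")
"qeoeb": s[0]='q' != s[-1]='b' -> False
= False


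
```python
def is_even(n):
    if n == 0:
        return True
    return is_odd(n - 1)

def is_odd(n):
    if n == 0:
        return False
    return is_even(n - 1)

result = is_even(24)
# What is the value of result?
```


is_even(24)
= is_odd(23)
= is_even(22)
= is_odd(21)
= is_even(20)
= is_odd(19)
= is_even(18)
= is_odd(17)
= is_even(16)
= is_odd(15)
= is_even(14)
= is_odd(13)
= is_even(12)
= is_odd(11)
= is_even(10)
= is_odd(9)
= is_even(8)
= is_odd(7)
= is_even(6)
= is_odd(5)
= is_even(4)
= is_odd(3)
= is_even(2)
= is_odd(1)
= is_even(0)
n == 0: return True
= True


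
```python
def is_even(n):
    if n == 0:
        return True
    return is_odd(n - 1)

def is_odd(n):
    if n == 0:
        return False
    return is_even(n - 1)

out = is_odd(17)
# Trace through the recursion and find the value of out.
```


is_odd(17)
= is_even(16)
= is_odd(15)
= is_even(14)
= is_odd(13)
= is_even(12)
= is_odd(11)
= is_even(10)
= is_odd(9)
= is_even(8)
= is_odd(7)
= is_even(6)
= is_odd(5)
= is_even(4)
= is_odd(3)
= is_even(2)
= is_odd(1)
= is_even(0)
n == 0: return True
= True


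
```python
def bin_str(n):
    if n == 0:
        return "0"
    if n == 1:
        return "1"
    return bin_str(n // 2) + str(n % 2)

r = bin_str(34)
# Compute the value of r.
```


bin_str(34)
= bin_str(17) + "0"
= bin_str(8) + "1" + "0"
= bin_str(4) + "0" + "1" + "0"
= bin_str(2) + "0" + "0" + "1" + "0"
= bin_str(1) + "0" + "0" + "0" + "1" + "0"
= "1" + "0" + "0" + "0" + "1" + "0"
= "100010"


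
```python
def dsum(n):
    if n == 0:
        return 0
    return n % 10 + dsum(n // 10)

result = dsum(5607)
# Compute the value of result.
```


dsum(5607)
= 7 + dsum(560)
= 7 + 0 + dsum(56)
= 7 + 0 + 6 + dsum(5)
= 7 + 0 + 6 + 5 + dsum(0)
= 7 + 0 + 6 + 5 + 0
= 18


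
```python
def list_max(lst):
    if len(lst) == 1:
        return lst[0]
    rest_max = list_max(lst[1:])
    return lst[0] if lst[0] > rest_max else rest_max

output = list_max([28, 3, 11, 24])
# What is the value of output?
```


list_max([28, 3, 11, 24])
= compare 28 with list_max([3, 11, 24])
= compare 3 with list_max([11, 24])
= compare 11 with list_max([24])
Base: list_max([24]) = 24
compare 11 with 24: max = 24
compare 3 with 24: max = 24
compare 28 with 24: max = 28
= 28


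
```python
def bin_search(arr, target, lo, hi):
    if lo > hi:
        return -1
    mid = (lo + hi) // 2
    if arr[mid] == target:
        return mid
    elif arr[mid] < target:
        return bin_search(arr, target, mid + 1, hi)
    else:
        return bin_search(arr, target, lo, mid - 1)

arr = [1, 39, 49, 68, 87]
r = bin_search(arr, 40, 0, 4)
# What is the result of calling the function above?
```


bin_search(arr, 40, 0, 4)
lo=0, hi=4, mid=2, arr[mid]=49
49 > 40, search left half
lo=0, hi=1, mid=0, arr[mid]=1
1 < 40, search right half
lo=1, hi=1, mid=1, arr[mid]=39
39 < 40, search right half
lo > hi, target not found, return -1
= -1


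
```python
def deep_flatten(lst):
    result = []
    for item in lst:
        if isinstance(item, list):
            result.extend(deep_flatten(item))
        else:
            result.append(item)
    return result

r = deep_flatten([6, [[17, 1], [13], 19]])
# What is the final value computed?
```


deep_flatten([6, [[17, 1], [13], 19]])
Processing each element:
  6 is not a list -> append 6
  [[17, 1], [13], 19] is a list -> deep_flatten recursively -> [17, 1, 13, 19]
= [6, 17, 1, 13, 19]


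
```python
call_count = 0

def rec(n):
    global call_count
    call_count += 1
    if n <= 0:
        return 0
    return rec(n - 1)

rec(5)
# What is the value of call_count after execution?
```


rec(5) calls rec(4) calls ... calls rec(0)
Total calls: 5 + 1 (for base case) = 6


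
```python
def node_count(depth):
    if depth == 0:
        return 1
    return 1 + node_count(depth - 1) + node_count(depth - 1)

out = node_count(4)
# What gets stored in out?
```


node_count(4)
= 1 + node_count(3) + node_count(3)
= 1 + 2 * node_count(3)
node_count(k) = 2^(k+1) - 1
node_count(0) = 1
node_count(1) = 3
node_count(2) = 7
node_count(3) = 15
node_count(4) = 31
node_count(4) = 2^5 - 1 = 31


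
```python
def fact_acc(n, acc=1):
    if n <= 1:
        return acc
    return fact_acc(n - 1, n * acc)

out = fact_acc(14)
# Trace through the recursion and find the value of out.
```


fact_acc(14, 1)
= fact_acc(13, 14 * 1) = fact_acc(13, 14)
= fact_acc(12, 13 * 14) = fact_acc(12, 182)
= fact_acc(11, 12 * 182) = fact_acc(11, 2184)
= fact_acc(10, 11 * 2184) = fact_acc(10, 24024)
= fact_acc(9, 10 * 24024) = fact_acc(9, 240240)
= fact_acc(8, 9 * 240240) = fact_acc(8, 2162160)
= fact_acc(7, 8 * 2162160) = fact_acc(7, 17297280)
= fact_acc(6, 7 * 17297280) = fact_acc(6, 121080960)
= fact_acc(5, 6 * 121080960) = fact_acc(5, 726485760)
= fact_acc(4, 5 * 726485760) = fact_acc(4, 3632428800)
= fact_acc(3, 4 * 3632428800) = fact_acc(3, 14529715200)
= fact_acc(2, 3 * 14529715200) = fact_acc(2, 43589145600)
= fact_acc(1, 2 * 43589145600) = fact_acc(1, 87178291200)
n <= 1, return acc = 87178291200


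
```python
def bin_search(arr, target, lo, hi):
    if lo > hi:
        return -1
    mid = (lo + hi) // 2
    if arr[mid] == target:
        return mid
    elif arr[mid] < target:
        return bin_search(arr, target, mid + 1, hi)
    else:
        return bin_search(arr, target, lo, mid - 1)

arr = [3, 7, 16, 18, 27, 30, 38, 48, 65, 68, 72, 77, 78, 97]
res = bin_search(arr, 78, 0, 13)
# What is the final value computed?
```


bin_search(arr, 78, 0, 13)
lo=0, hi=13, mid=6, arr[mid]=38
38 < 78, search right half
lo=7, hi=13, mid=10, arr[mid]=72
72 < 78, search right half
lo=11, hi=13, mid=12, arr[mid]=78
arr[12] == 78, found at index 12
= 12


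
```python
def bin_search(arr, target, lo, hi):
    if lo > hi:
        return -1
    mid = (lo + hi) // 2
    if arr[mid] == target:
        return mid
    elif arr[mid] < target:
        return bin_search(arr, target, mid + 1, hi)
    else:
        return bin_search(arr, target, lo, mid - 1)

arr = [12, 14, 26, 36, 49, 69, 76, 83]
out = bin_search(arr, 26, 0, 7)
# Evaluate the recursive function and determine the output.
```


bin_search(arr, 26, 0, 7)
lo=0, hi=7, mid=3, arr[mid]=36
36 > 26, search left half
lo=0, hi=2, mid=1, arr[mid]=14
14 < 26, search right half
lo=2, hi=2, mid=2, arr[mid]=26
arr[2] == 26, found at index 2
= 2


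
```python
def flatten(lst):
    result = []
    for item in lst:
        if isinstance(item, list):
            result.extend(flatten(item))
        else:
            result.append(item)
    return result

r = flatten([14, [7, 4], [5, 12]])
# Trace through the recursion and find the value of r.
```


flatten([14, [7, 4], [5, 12]])
Processing each element:
  14 is not a list -> append 14
  [7, 4] is a list -> flatten recursively -> [7, 4]
  [5, 12] is a list -> flatten recursively -> [5, 12]
= [14, 7, 4, 5, 12]


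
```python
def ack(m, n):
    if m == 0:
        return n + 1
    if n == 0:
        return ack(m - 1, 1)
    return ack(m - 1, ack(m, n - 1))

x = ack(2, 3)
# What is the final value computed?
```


ack(2, 3)
= ack(1, ack(2, 2))
First compute ack(2, 2) = 7
= ack(1, 7)
= 9


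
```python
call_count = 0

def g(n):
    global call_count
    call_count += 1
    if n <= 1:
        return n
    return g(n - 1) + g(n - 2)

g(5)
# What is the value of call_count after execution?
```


g(5) calls g(4) and g(3); each non-base call branches into two more.
Let C(k) = total number of calls made by g(k), including the call to g(k) itself.
Base cases: C(0) = 1, C(1) = 1
Recurrence: C(k) = 1 + C(k-1) + C(k-2)
  C(2) = 1 + C(1) + C(0) = 1 + 1 + 1 = 3
  C(3) = 1 + C(2) + C(1) = 1 + 3 + 1 = 5
  C(4) = 1 + C(3) + C(2) = 1 + 5 + 3 = 9
  C(5) = 1 + C(4) + C(3) = 1 + 9 + 5 = 15
Total calls = C(5) = 15


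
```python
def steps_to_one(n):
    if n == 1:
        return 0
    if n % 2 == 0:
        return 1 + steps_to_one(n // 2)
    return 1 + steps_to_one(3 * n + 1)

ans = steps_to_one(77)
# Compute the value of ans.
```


steps_to_one(77)
77 is odd -> 3*77+1 = 232 -> steps_to_one(232)
232 is even -> steps_to_one(116)
116 is even -> steps_to_one(58)
58 is even -> steps_to_one(29)
29 is odd -> 3*29+1 = 88 -> steps_to_one(88)
88 is even -> steps_to_one(44)
44 is even -> steps_to_one(22)
22 is even -> steps_to_one(11)
11 is odd -> 3*11+1 = 34 -> steps_to_one(34)
34 is even -> steps_to_one(17)
17 is odd -> 3*17+1 = 52 -> steps_to_one(52)
52 is even -> steps_to_one(26)
26 is even -> steps_to_one(13)
13 is odd -> 3*13+1 = 40 -> steps_to_one(40)
40 is even -> steps_to_one(20)
20 is even -> steps_to_one(10)
10 is even -> steps_to_one(5)
5 is odd -> 3*5+1 = 16 -> steps_to_one(16)
16 is even -> steps_to_one(8)
8 is even -> steps_to_one(4)
4 is even -> steps_to_one(2)
2 is even -> steps_to_one(1)
Reached 1 after 22 steps
= 22


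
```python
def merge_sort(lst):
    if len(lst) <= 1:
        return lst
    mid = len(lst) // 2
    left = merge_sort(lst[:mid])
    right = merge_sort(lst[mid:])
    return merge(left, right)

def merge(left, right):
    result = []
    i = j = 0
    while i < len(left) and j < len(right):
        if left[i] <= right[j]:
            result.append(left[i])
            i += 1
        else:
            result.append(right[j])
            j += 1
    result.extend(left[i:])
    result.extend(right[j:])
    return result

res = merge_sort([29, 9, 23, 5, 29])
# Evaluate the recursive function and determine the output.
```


merge_sort([29, 9, 23, 5, 29])
Split into [29, 9] and [23, 5, 29]
Left sorted: [9, 29]
Right sorted: [5, 23, 29]
Merge [9, 29] and [5, 23, 29]
= [5, 9, 23, 29, 29]


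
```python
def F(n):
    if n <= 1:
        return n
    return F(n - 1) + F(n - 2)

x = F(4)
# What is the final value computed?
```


F(4)
= F(3) + F(2)
= (F(2) + F(1)) + F(2)
Computing bottom-up: F(0)=0, F(1)=1, F(2)=1, F(3)=2, F(4)=3
= 3


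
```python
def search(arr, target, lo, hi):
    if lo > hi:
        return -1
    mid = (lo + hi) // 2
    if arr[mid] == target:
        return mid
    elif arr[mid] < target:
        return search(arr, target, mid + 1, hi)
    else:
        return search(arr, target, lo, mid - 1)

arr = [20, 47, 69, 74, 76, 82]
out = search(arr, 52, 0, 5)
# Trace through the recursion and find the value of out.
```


search(arr, 52, 0, 5)
lo=0, hi=5, mid=2, arr[mid]=69
69 > 52, search left half
lo=0, hi=1, mid=0, arr[mid]=20
20 < 52, search right half
lo=1, hi=1, mid=1, arr[mid]=47
47 < 52, search right half
lo > hi, target not found, return -1
= -1


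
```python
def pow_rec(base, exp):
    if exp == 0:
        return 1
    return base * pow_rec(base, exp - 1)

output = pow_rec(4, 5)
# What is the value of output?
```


pow_rec(4, 5)
= 4 * pow_rec(4, 4)
= 4 * 4 * pow_rec(4, 3)
= 4 * 4 * 4 * pow_rec(4, 2)
= 4 * 4 * 4 * 4 * pow_rec(4, 1)
= 4 * 4 * 4 * 4 * 4 * pow_rec(4, 0)
= 4 * 4 * 4 * 4 * 4 * 1
= 1024


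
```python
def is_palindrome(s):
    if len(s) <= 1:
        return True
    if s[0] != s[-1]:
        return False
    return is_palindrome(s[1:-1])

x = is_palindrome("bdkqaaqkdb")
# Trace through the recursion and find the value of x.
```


is_palindrome("bdkqaaqkdb")
"bdkqaaqkdb": s[0]='b' == s[-1]='b' -> is_palindrome("dkqaaqkd")
"dkqaaqkd": s[0]='d' == s[-1]='d' -> is_palindrome("kqaaqk")
"kqaaqk": s[0]='k' == s[-1]='k' -> is_palindrome("qaaq")
"qaaq": s[0]='q' == s[-1]='q' -> is_palindrome("aa")
"aa": s[0]='a' == s[-1]='a' -> is_palindrome("")
"": len <= 1 -> True
= True


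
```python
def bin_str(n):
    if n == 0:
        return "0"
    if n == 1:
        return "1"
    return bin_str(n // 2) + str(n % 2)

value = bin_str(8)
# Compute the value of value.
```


bin_str(8)
= bin_str(4) + "0"
= bin_str(2) + "0" + "0"
= bin_str(1) + "0" + "0" + "0"
= "1" + "0" + "0" + "0"
= "1000"


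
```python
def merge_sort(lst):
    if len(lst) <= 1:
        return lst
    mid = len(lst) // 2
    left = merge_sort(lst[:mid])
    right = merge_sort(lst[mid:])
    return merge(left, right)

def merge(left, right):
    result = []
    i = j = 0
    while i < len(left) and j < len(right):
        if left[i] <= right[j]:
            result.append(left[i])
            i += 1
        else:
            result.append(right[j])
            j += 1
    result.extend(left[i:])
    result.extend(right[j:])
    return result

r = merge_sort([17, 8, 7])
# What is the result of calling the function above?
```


merge_sort([17, 8, 7])
Split into [17] and [8, 7]
Left sorted: [17]
Right sorted: [7, 8]
Merge [17] and [7, 8]
= [7, 8, 17]


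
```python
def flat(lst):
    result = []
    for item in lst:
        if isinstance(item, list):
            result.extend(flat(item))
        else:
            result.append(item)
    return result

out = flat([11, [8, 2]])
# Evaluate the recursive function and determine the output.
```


flat([11, [8, 2]])
Processing each element:
  11 is not a list -> append 11
  [8, 2] is a list -> flat recursively -> [8, 2]
= [11, 8, 2]


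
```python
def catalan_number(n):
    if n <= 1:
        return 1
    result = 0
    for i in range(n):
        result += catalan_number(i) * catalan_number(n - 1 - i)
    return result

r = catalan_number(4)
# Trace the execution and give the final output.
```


catalan_number(4)
= sum of catalan_number(i) * catalan_number(4-1-i) for i in 0..3
First compute sub-values bottom-up:
  catalan_number(0) = 1, catalan_number(1) = 1
  catalan_number(2) = 1*1 + 1*1 = 2
  catalan_number(3) = 1*2 + 1*1 + 2*1 = 5
Now catalan_number(4):
  catalan_number(0)*catalan_number(3) = 1*5 = 5
  catalan_number(1)*catalan_number(2) = 1*2 = 2
  catalan_number(2)*catalan_number(1) = 2*1 = 2
  catalan_number(3)*catalan_number(0) = 5*1 = 5
= 5 + 2 + 2 + 5
= 14


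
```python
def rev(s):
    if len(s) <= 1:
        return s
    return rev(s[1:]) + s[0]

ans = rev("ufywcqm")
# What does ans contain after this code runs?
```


rev("ufywcqm")
= rev("fywcqm") + "u"
= rev("ywcqm") + "f" + "u"
= rev("wcqm") + "y" + "f" + "u"
= rev("cqm") + "w" + "y" + "f" + "u"
= rev("qm") + "c" + "w" + "y" + "f" + "u"
= rev("m") + "q" + "c" + "w" + "y" + "f" + "u"
= "m" + "q" + "c" + "w" + "y" + "f" + "u"
= "mqcwyfu"


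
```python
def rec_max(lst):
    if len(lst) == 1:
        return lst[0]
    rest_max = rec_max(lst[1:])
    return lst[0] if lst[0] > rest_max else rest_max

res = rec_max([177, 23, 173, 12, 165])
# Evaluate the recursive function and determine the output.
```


rec_max([177, 23, 173, 12, 165])
= compare 177 with rec_max([23, 173, 12, 165])
= compare 23 with rec_max([173, 12, 165])
= compare 173 with rec_max([12, 165])
= compare 12 with rec_max([165])
Base: rec_max([165]) = 165
compare 12 with 165: max = 165
compare 173 with 165: max = 173
compare 23 with 173: max = 173
compare 177 with 173: max = 177
= 177


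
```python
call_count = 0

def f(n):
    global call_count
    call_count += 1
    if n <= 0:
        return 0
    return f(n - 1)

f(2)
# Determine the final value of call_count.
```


f(2) calls f(1) calls ... calls f(0)
Total calls: 2 + 1 (for base case) = 3


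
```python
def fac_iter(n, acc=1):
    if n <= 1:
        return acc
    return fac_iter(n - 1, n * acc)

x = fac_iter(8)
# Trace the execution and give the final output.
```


fac_iter(8, 1)
= fac_iter(7, 8 * 1) = fac_iter(7, 8)
= fac_iter(6, 7 * 8) = fac_iter(6, 56)
= fac_iter(5, 6 * 56) = fac_iter(5, 336)
= fac_iter(4, 5 * 336) = fac_iter(4, 1680)
= fac_iter(3, 4 * 1680) = fac_iter(3, 6720)
= fac_iter(2, 3 * 6720) = fac_iter(2, 20160)
= fac_iter(1, 2 * 20160) = fac_iter(1, 40320)
n <= 1, return acc = 40320


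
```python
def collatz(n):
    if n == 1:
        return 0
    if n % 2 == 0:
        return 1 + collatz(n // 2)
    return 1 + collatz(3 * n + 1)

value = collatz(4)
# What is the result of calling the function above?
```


collatz(4)
4 is even -> collatz(2)
2 is even -> collatz(1)
Reached 1 after 2 steps
= 2


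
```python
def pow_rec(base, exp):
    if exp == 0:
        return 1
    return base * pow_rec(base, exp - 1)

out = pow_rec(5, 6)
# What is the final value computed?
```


pow_rec(5, 6)
= 5 * pow_rec(5, 5)
= 5 * 5 * pow_rec(5, 4)
= 5 * 5 * 5 * pow_rec(5, 3)
= 5 * 5 * 5 * 5 * pow_rec(5, 2)
= 5 * 5 * 5 * 5 * 5 * pow_rec(5, 1)
= 5 * 5 * 5 * 5 * 5 * 5 * pow_rec(5, 0)
= 5 * 5 * 5 * 5 * 5 * 5 * 1
= 15625


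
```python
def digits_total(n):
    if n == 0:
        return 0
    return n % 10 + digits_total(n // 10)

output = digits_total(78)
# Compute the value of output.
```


digits_total(78)
= 8 + digits_total(7)
= 8 + 7 + digits_total(0)
= 8 + 7 + 0
= 15


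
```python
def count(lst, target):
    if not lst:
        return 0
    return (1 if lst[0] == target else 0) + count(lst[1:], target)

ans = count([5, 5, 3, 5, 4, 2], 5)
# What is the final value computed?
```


count([5, 5, 3, 5, 4, 2], 5)
lst[0]=5 == 5: 1 + count([5, 3, 5, 4, 2], 5)
lst[0]=5 == 5: 1 + count([3, 5, 4, 2], 5)
lst[0]=3 != 5: 0 + count([5, 4, 2], 5)
lst[0]=5 == 5: 1 + count([4, 2], 5)
lst[0]=4 != 5: 0 + count([2], 5)
lst[0]=2 != 5: 0 + count([], 5)
= 3


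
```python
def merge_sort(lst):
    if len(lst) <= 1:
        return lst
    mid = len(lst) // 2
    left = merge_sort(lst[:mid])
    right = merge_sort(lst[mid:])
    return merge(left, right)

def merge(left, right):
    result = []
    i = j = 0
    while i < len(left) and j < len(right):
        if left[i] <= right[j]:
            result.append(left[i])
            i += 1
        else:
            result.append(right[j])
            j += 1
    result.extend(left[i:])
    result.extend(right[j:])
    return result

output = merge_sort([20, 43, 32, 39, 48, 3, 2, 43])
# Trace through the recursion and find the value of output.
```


merge_sort([20, 43, 32, 39, 48, 3, 2, 43])
Split into [20, 43, 32, 39] and [48, 3, 2, 43]
Left sorted: [20, 32, 39, 43]
Right sorted: [2, 3, 43, 48]
Merge [20, 32, 39, 43] and [2, 3, 43, 48]
= [2, 3, 20, 32, 39, 43, 43, 48]


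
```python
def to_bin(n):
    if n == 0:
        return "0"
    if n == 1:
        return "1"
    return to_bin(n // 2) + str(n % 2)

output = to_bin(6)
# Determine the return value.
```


to_bin(6)
= to_bin(3) + "0"
= to_bin(1) + "1" + "0"
= "1" + "1" + "0"
= "110"


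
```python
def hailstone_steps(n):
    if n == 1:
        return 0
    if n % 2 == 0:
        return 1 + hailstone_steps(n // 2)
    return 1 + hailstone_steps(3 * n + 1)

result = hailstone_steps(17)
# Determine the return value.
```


hailstone_steps(17)
17 is odd -> 3*17+1 = 52 -> hailstone_steps(52)
52 is even -> hailstone_steps(26)
26 is even -> hailstone_steps(13)
13 is odd -> 3*13+1 = 40 -> hailstone_steps(40)
40 is even -> hailstone_steps(20)
20 is even -> hailstone_steps(10)
10 is even -> hailstone_steps(5)
5 is odd -> 3*5+1 = 16 -> hailstone_steps(16)
16 is even -> hailstone_steps(8)
8 is even -> hailstone_steps(4)
4 is even -> hailstone_steps(2)
2 is even -> hailstone_steps(1)
Reached 1 after 12 steps
= 12


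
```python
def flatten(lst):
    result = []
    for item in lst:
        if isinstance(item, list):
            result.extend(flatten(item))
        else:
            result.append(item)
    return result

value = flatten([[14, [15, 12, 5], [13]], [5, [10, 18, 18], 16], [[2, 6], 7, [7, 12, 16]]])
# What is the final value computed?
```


flatten([[14, [15, 12, 5], [13]], [5, [10, 18, 18], 16], [[2, 6], 7, [7, 12, 16]]])
Processing each element:
  [14, [15, 12, 5], [13]] is a list -> flatten recursively -> [14, 15, 12, 5, 13]
  [5, [10, 18, 18], 16] is a list -> flatten recursively -> [5, 10, 18, 18, 16]
  [[2, 6], 7, [7, 12, 16]] is a list -> flatten recursively -> [2, 6, 7, 7, 12, 16]
= [14, 15, 12, 5, 13, 5, 10, 18, 18, 16, 2, 6, 7, 7, 12, 16]


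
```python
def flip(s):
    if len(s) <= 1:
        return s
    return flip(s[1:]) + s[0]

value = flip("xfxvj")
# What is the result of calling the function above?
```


flip("xfxvj")
= flip("fxvj") + "x"
= flip("xvj") + "f" + "x"
= flip("vj") + "x" + "f" + "x"
= flip("j") + "v" + "x" + "f" + "x"
= "j" + "v" + "x" + "f" + "x"
= "jvxfx"


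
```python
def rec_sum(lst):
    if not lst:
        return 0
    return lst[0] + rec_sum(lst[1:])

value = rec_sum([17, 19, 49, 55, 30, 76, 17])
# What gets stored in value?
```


rec_sum([17, 19, 49, 55, 30, 76, 17])
= 17 + rec_sum([19, 49, 55, 30, 76, 17])
= 17 + 19 + rec_sum([49, 55, 30, 76, 17])
= 17 + 19 + 49 + rec_sum([55, 30, 76, 17])
= 17 + 19 + 49 + 55 + rec_sum([30, 76, 17])
= 17 + 19 + 49 + 55 + 30 + rec_sum([76, 17])
= 17 + 19 + 49 + 55 + 30 + 76 + rec_sum([17])
= 17 + 19 + 49 + 55 + 30 + 76 + 17 + rec_sum([])
= 17 + 19 + 49 + 55 + 30 + 76 + 17 + 0
= 263


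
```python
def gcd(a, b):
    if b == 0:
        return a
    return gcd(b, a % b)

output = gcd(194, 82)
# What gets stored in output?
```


gcd(194, 82)
= gcd(82, 194 % 82) = gcd(82, 30)
= gcd(30, 82 % 30) = gcd(30, 22)
= gcd(22, 30 % 22) = gcd(22, 8)
= gcd(8, 22 % 8) = gcd(8, 6)
= gcd(6, 8 % 6) = gcd(6, 2)
= gcd(2, 6 % 2) = gcd(2, 0)
b == 0, return a = 2


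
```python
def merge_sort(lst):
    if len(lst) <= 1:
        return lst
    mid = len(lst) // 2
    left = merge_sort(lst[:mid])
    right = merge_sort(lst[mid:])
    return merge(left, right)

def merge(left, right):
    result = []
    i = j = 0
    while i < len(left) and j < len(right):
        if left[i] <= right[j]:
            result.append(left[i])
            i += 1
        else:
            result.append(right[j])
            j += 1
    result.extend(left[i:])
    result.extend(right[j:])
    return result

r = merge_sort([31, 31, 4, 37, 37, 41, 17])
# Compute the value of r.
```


merge_sort([31, 31, 4, 37, 37, 41, 17])
Split into [31, 31, 4] and [37, 37, 41, 17]
Left sorted: [4, 31, 31]
Right sorted: [17, 37, 37, 41]
Merge [4, 31, 31] and [17, 37, 37, 41]
= [4, 17, 31, 31, 37, 37, 41]


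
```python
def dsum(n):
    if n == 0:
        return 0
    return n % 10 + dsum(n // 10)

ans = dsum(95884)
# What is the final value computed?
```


dsum(95884)
= 4 + dsum(9588)
= 4 + 8 + dsum(958)
= 4 + 8 + 8 + dsum(95)
= 4 + 8 + 8 + 5 + dsum(9)
= 4 + 8 + 8 + 5 + 9 + dsum(0)
= 4 + 8 + 8 + 5 + 9 + 0
= 34


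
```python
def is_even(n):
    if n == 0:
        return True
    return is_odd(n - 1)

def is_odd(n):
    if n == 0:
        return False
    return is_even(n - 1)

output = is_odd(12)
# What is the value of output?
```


is_odd(12)
= is_even(11)
= is_odd(10)
= is_even(9)
= is_odd(8)
= is_even(7)
= is_odd(6)
= is_even(5)
= is_odd(4)
= is_even(3)
= is_odd(2)
= is_even(1)
= is_odd(0)
n == 0: return False
= False


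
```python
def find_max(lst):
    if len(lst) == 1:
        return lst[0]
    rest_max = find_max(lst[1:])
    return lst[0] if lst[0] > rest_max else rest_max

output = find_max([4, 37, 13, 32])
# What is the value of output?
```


find_max([4, 37, 13, 32])
= compare 4 with find_max([37, 13, 32])
= compare 37 with find_max([13, 32])
= compare 13 with find_max([32])
Base: find_max([32]) = 32
compare 13 with 32: max = 32
compare 37 with 32: max = 37
compare 4 with 37: max = 37
= 37


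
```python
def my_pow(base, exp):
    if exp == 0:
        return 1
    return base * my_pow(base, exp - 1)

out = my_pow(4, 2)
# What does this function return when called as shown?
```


my_pow(4, 2)
= 4 * my_pow(4, 1)
= 4 * 4 * my_pow(4, 0)
= 4 * 4 * 1
= 16


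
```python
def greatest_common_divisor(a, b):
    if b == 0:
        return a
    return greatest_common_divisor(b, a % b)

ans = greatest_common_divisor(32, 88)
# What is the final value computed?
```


greatest_common_divisor(32, 88)
= greatest_common_divisor(88, 32 % 88) = greatest_common_divisor(88, 32)
= greatest_common_divisor(32, 88 % 32) = greatest_common_divisor(32, 24)
= greatest_common_divisor(24, 32 % 24) = greatest_common_divisor(24, 8)
= greatest_common_divisor(8, 24 % 8) = greatest_common_divisor(8, 0)
b == 0, return a = 8


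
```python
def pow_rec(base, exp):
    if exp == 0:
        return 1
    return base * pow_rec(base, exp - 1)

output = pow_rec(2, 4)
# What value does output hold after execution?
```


pow_rec(2, 4)
= 2 * pow_rec(2, 3)
= 2 * 2 * pow_rec(2, 2)
= 2 * 2 * 2 * pow_rec(2, 1)
= 2 * 2 * 2 * 2 * pow_rec(2, 0)
= 2 * 2 * 2 * 2 * 1
= 16


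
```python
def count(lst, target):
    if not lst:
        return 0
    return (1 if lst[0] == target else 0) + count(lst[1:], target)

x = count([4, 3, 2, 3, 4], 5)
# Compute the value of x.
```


count([4, 3, 2, 3, 4], 5)
lst[0]=4 != 5: 0 + count([3, 2, 3, 4], 5)
lst[0]=3 != 5: 0 + count([2, 3, 4], 5)
lst[0]=2 != 5: 0 + count([3, 4], 5)
lst[0]=3 != 5: 0 + count([4], 5)
lst[0]=4 != 5: 0 + count([], 5)
= 0


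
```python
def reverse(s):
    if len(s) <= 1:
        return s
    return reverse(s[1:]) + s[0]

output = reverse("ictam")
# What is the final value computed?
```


reverse("ictam")
= reverse("ctam") + "i"
= reverse("tam") + "c" + "i"
= reverse("am") + "t" + "c" + "i"
= reverse("m") + "a" + "t" + "c" + "i"
= "m" + "a" + "t" + "c" + "i"
= "matci"


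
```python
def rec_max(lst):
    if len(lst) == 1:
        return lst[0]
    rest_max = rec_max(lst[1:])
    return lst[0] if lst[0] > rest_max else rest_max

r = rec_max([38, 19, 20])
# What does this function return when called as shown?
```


rec_max([38, 19, 20])
= compare 38 with rec_max([19, 20])
= compare 19 with rec_max([20])
Base: rec_max([20]) = 20
compare 19 with 20: max = 20
compare 38 with 20: max = 38
= 38


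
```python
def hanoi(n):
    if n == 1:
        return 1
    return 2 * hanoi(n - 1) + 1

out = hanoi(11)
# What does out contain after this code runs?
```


hanoi(11)
= 2 * hanoi(10) + 1
= 2 * (2 * hanoi(9) + 1) + 1
= 2 * (2 * (2 * hanoi(8) + 1) + 1) + 1
= 2 * (2 * (2 * (2 * hanoi(7) + 1) + 1) + 1) + 1
= 2 * (2 * (2 * (2 * (2 * hanoi(6) + 1) + 1) + 1) + 1) + 1
= 2 * (2 * (2 * (2 * (2 * (2 * hanoi(5) + 1) + 1) + 1) + 1) + 1) + 1
= 2 * (2 * (2 * (2 * (2 * (2 * (2 * hanoi(4) + 1) + 1) + 1) + 1) + 1) + 1) + 1
= 2 * (2 * (2 * (2 * (2 * (2 * (2 * (2 * hanoi(3) + 1) + 1) + 1) + 1) + 1) + 1) + 1) + 1
= 2 * (2 * (2 * (2 * (2 * (2 * (2 * (2 * (2 * hanoi(2) + 1) + 1) + 1) + 1) + 1) + 1) + 1) + 1) + 1
= 2 * (2 * (2 * (2 * (2 * (2 * (2 * (2 * (2 * (2 * hanoi(1) + 1) + 1) + 1) + 1) + 1) + 1) + 1) + 1) + 1) + 1
Now compute bottom-up:
hanoi(1) = 1
hanoi(2) = 2 * 1 + 1 = 3
hanoi(3) = 2 * 3 + 1 = 7
hanoi(4) = 2 * 7 + 1 = 15
hanoi(5) = 2 * 15 + 1 = 31
hanoi(6) = 2 * 31 + 1 = 63
hanoi(7) = 2 * 63 + 1 = 127
hanoi(8) = 2 * 127 + 1 = 255
hanoi(9) = 2 * 255 + 1 = 511
hanoi(10) = 2 * 511 + 1 = 1023
hanoi(11) = 2 * 1023 + 1 = 2047
= 2047


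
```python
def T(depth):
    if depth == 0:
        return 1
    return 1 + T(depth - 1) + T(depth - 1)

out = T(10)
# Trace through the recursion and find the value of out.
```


T(10)
= 1 + T(9) + T(9)
= 1 + 2 * T(9)
T(k) = 2^(k+1) - 1
T(0) = 1
T(1) = 3
T(2) = 7
T(3) = 15
T(4) = 31
T(10) = 2^11 - 1 = 2047


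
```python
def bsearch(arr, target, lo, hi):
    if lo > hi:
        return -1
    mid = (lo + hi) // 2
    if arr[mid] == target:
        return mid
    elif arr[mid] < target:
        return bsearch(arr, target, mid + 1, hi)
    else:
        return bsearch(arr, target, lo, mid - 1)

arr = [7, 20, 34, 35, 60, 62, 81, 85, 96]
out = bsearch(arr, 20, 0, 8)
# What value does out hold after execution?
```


bsearch(arr, 20, 0, 8)
lo=0, hi=8, mid=4, arr[mid]=60
60 > 20, search left half
lo=0, hi=3, mid=1, arr[mid]=20
arr[1] == 20, found at index 1
= 1


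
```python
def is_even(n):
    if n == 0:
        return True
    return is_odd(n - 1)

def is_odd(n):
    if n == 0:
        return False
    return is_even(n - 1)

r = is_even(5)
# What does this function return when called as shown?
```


is_even(5)
= is_odd(4)
= is_even(3)
= is_odd(2)
= is_even(1)
= is_odd(0)
n == 0: return False
= False


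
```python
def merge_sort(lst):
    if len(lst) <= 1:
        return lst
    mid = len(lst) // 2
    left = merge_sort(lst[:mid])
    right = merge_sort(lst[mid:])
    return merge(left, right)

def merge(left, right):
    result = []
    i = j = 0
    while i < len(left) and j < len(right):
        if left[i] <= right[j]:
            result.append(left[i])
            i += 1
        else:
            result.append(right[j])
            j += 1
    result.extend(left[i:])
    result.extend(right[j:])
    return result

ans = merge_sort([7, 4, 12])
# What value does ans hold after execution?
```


merge_sort([7, 4, 12])
Split into [7] and [4, 12]
Left sorted: [7]
Right sorted: [4, 12]
Merge [7] and [4, 12]
= [4, 7, 12]


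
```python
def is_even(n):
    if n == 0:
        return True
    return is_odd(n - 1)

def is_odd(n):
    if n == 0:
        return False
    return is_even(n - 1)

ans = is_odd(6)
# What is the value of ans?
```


is_odd(6)
= is_even(5)
= is_odd(4)
= is_even(3)
= is_odd(2)
= is_even(1)
= is_odd(0)
n == 0: return False
= False


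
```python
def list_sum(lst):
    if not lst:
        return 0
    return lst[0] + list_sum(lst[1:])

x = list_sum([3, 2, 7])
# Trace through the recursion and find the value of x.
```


list_sum([3, 2, 7])
= 3 + list_sum([2, 7])
= 3 + 2 + list_sum([7])
= 3 + 2 + 7 + list_sum([])
= 3 + 2 + 7 + 0
= 12


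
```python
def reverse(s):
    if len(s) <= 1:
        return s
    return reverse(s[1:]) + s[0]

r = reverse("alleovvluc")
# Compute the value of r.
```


reverse("alleovvluc")
= reverse("lleovvluc") + "a"
= reverse("leovvluc") + "l" + "a"
= reverse("eovvluc") + "l" + "l" + "a"
= reverse("ovvluc") + "e" + "l" + "l" + "a"
= reverse("vvluc") + "o" + "e" + "l" + "l" + "a"
= reverse("vluc") + "v" + "o" + "e" + "l" + "l" + "a"
= reverse("luc") + "v" + "v" + "o" + "e" + "l" + "l" + "a"
= reverse("uc") + "l" + "v" + "v" + "o" + "e" + "l" + "l" + "a"
= reverse("c") + "u" + "l" + "v" + "v" + "o" + "e" + "l" + "l" + "a"
= "c" + "u" + "l" + "v" + "v" + "o" + "e" + "l" + "l" + "a"
= "culvvoella"


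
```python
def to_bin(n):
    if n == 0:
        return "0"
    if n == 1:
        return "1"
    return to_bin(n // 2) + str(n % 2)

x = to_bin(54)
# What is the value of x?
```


to_bin(54)
= to_bin(27) + "0"
= to_bin(13) + "1" + "0"
= to_bin(6) + "1" + "1" + "0"
= to_bin(3) + "0" + "1" + "1" + "0"
= to_bin(1) + "1" + "0" + "1" + "1" + "0"
= "1" + "1" + "0" + "1" + "1" + "0"
= "110110"


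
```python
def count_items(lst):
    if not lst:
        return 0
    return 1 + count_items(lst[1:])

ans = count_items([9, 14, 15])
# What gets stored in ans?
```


count_items([9, 14, 15])
= 1 + count_items([14, 15])
= 1 + 1 + count_items([15])
= 1 + 1 + 1 + count_items([])
= 1 + 1 + 1 + 0
= 3


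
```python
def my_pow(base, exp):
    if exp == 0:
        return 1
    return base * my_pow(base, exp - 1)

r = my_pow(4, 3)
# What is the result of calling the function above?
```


my_pow(4, 3)
= 4 * my_pow(4, 2)
= 4 * 4 * my_pow(4, 1)
= 4 * 4 * 4 * my_pow(4, 0)
= 4 * 4 * 4 * 1
= 64


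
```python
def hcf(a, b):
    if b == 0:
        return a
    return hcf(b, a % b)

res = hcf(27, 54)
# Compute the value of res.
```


hcf(27, 54)
= hcf(54, 27 % 54) = hcf(54, 27)
= hcf(27, 54 % 27) = hcf(27, 0)
b == 0, return a = 27


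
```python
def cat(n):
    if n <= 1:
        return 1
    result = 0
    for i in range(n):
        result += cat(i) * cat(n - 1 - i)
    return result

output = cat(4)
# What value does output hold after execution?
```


cat(4)
= sum of cat(i) * cat(4-1-i) for i in 0..3
First compute sub-values bottom-up:
  cat(0) = 1, cat(1) = 1
  cat(2) = 1*1 + 1*1 = 2
  cat(3) = 1*2 + 1*1 + 2*1 = 5
Now cat(4):
  cat(0)*cat(3) = 1*5 = 5
  cat(1)*cat(2) = 1*2 = 2
  cat(2)*cat(1) = 2*1 = 2
  cat(3)*cat(0) = 5*1 = 5
= 5 + 2 + 2 + 5
= 14


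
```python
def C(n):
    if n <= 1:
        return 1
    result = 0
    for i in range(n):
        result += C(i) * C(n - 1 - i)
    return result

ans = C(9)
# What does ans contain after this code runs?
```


C(9)
= sum of C(i) * C(9-1-i) for i in 0..8
First compute sub-values bottom-up:
  C(0) = 1, C(1) = 1
  C(2) = 1*1 + 1*1 = 2
  C(3) = 1*2 + 1*1 + 2*1 = 5
  C(4) = 1*5 + 1*2 + 2*1 + 5*1 = 14
  C(5) = 1*14 + 1*5 + 2*2 + 5*1 + 14*1 = 42
  C(6) = 1*42 + 1*14 + 2*5 + 5*2 + 14*1 + 42*1 = 132
  C(7) = 1*132 + 1*42 + 2*14 + 5*5 + 14*2 + 42*1 + 132*1 = 429
  C(8) = 1*429 + 1*132 + 2*42 + 5*14 + 14*5 + 42*2 + 132*1 + 429*1 = 1430
Now C(9):
  C(0)*C(8) = 1*1430 = 1430
  C(1)*C(7) = 1*429 = 429
  C(2)*C(6) = 2*132 = 264
  C(3)*C(5) = 5*42 = 210
  C(4)*C(4) = 14*14 = 196
  C(5)*C(3) = 42*5 = 210
  C(6)*C(2) = 132*2 = 264
  C(7)*C(1) = 429*1 = 429
  C(8)*C(0) = 1430*1 = 1430
= 1430 + 429 + 264 + 210 + 196 + 210 + 264 + 429 + 1430
= 4862


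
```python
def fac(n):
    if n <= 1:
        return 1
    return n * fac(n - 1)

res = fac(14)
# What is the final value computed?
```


fac(14)
= 14 * fac(13)
= 14 * 13 * fac(12)
= 14 * 13 * 12 * fac(11)
= 14 * 13 * 12 * 11 * fac(10)
= 14 * 13 * 12 * 11 * 10 * fac(9)
= 14 * 13 * 12 * 11 * 10 * 9 * fac(8)
= 14 * 13 * 12 * 11 * 10 * 9 * 8 * fac(7)
= 14 * 13 * 12 * 11 * 10 * 9 * 8 * 7 * fac(6)
= 14 * 13 * 12 * 11 * 10 * 9 * 8 * 7 * 6 * fac(5)
= 14 * 13 * 12 * 11 * 10 * 9 * 8 * 7 * 6 * 5 * fac(4)
= 14 * 13 * 12 * 11 * 10 * 9 * 8 * 7 * 6 * 5 * 4 * fac(3)
= 14 * 13 * 12 * 11 * 10 * 9 * 8 * 7 * 6 * 5 * 4 * 3 * fac(2)
= 14 * 13 * 12 * 11 * 10 * 9 * 8 * 7 * 6 * 5 * 4 * 3 * 2 * fac(1)
= 14 * 13 * 12 * 11 * 10 * 9 * 8 * 7 * 6 * 5 * 4 * 3 * 2 * 1
= 87178291200


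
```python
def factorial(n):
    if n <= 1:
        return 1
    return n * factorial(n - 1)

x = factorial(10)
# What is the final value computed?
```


factorial(10)
= 10 * factorial(9)
= 10 * 9 * factorial(8)
= 10 * 9 * 8 * factorial(7)
= 10 * 9 * 8 * 7 * factorial(6)
= 10 * 9 * 8 * 7 * 6 * factorial(5)
= 10 * 9 * 8 * 7 * 6 * 5 * factorial(4)
= 10 * 9 * 8 * 7 * 6 * 5 * 4 * factorial(3)
= 10 * 9 * 8 * 7 * 6 * 5 * 4 * 3 * factorial(2)
= 10 * 9 * 8 * 7 * 6 * 5 * 4 * 3 * 2 * factorial(1)
= 10 * 9 * 8 * 7 * 6 * 5 * 4 * 3 * 2 * 1
= 3628800


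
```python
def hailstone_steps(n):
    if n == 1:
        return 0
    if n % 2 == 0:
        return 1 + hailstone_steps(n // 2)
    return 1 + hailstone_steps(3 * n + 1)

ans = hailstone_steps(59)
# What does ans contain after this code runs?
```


hailstone_steps(59)
59 is odd -> 3*59+1 = 178 -> hailstone_steps(178)
178 is even -> hailstone_steps(89)
89 is odd -> 3*89+1 = 268 -> hailstone_steps(268)
268 is even -> hailstone_steps(134)
134 is even -> hailstone_steps(67)
67 is odd -> 3*67+1 = 202 -> hailstone_steps(202)
202 is even -> hailstone_steps(101)
101 is odd -> 3*101+1 = 304 -> hailstone_steps(304)
304 is even -> hailstone_steps(152)
152 is even -> hailstone_steps(76)
76 is even -> hailstone_steps(38)
38 is even -> hailstone_steps(19)
19 is odd -> 3*19+1 = 58 -> hailstone_steps(58)
58 is even -> hailstone_steps(29)
29 is odd -> 3*29+1 = 88 -> hailstone_steps(88)
88 is even -> hailstone_steps(44)
44 is even -> hailstone_steps(22)
22 is even -> hailstone_steps(11)
11 is odd -> 3*11+1 = 34 -> hailstone_steps(34)
34 is even -> hailstone_steps(17)
17 is odd -> 3*17+1 = 52 -> hailstone_steps(52)
52 is even -> hailstone_steps(26)
26 is even -> hailstone_steps(13)
13 is odd -> 3*13+1 = 40 -> hailstone_steps(40)
40 is even -> hailstone_steps(20)
20 is even -> hailstone_steps(10)
10 is even -> hailstone_steps(5)
5 is odd -> 3*5+1 = 16 -> hailstone_steps(16)
16 is even -> hailstone_steps(8)
8 is even -> hailstone_steps(4)
4 is even -> hailstone_steps(2)
2 is even -> hailstone_steps(1)
Reached 1 after 32 steps
= 32
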